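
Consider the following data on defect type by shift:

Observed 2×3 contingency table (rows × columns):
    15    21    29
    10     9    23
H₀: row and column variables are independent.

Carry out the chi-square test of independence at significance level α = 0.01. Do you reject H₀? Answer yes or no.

reject H₀: no

Row totals [65, 42], col totals [25, 30, 52], n=107
χ² = (15−15.19)²/15.19 + (21−18.22)²/18.22 + (29−31.59)²/31.59 + (10−9.81)²/9.81 + (9−11.78)²/11.78 + (23−20.41)²/20.41 = 1.6234
df = 2
p-value (upper-tail) = 0.44410
At α=0.01: p ≥ α → fail to reject H₀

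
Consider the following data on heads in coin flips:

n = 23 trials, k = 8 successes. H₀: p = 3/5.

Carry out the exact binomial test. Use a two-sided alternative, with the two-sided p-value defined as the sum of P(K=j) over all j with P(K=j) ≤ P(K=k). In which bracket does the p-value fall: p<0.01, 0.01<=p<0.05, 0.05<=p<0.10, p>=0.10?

p-value bracket: 0.01<=p<0.05

Exact binomial: n=23, k=8, p₀=3/5=0.6000
P(X=j) = C(n,j)·p₀^j·(1−p₀)^(n−j); p = Σ P(X=j) over j with P(X=j) ≤ P(X=8)
p-value (two-sided) = 0.01798
→ bracket: 0.01<=p<0.05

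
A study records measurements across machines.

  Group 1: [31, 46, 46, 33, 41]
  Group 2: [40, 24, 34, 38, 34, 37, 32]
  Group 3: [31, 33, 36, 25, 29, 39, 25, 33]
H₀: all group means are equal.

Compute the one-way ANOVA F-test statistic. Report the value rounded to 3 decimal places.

test statistic = 3.138

Group means [39.40, 34.14, 31.38], grand mean 34.350
SSB = Σnᵢ(x̄ᵢ−x̄)² = 198.618; SSW = ΣΣ(x−x̄ᵢ)² = 537.932
MSB = 198.618/2 = 99.3089; MSW = 537.932/17 = 31.6431
F = MSB/MSW = 3.1384
df = (2, 17)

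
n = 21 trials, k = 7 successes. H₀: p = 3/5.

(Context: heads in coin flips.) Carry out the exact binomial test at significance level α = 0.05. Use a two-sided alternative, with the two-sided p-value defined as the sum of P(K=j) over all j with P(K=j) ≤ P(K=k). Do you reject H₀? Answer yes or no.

Exact binomial: n=21, k=7, p₀=3/5=0.6000
P(X=j) = C(n,j)·p₀^j·(1−p₀)^(n−j); p = Σ P(X=j) over j with P(X=j) ≤ P(X=7)
p-value (two-sided) = 0.02331
At α=0.05: p < α → reject H₀

reject H₀: yes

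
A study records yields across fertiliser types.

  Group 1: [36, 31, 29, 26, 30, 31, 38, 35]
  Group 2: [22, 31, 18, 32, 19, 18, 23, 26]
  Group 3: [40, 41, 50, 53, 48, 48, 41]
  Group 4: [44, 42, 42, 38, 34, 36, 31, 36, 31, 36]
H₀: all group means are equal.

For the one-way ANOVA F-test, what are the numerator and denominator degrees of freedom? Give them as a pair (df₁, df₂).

degrees of freedom = [3, 29]

k = 4 groups, N = 33 total
df = (k−1, N−k) = (4−1, 33−4) = (3, 29)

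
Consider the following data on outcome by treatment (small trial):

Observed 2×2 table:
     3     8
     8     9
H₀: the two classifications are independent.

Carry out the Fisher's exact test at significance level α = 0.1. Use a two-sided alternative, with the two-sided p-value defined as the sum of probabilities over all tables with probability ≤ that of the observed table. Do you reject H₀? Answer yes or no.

Margins: r₁=11, r₂=17, c₁=11, c₂=17, n=28
p_obs = C(11,3)·C(17,8)/C(28,11); sum pmf over tables with pmf ≤ p_obs
p-value (two-sided) = 0.43488
At α=0.1: p ≥ α → fail to reject H₀

reject H₀: no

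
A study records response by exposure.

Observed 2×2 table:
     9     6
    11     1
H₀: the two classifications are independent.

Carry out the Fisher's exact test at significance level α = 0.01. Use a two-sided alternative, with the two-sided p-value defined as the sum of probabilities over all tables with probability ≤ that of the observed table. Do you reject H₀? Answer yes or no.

Margins: r₁=15, r₂=12, c₁=20, c₂=7, n=27
p_obs = C(15,9)·C(12,11)/C(27,20); sum pmf over tables with pmf ≤ p_obs
p-value (two-sided) = 0.09138
At α=0.01: p ≥ α → fail to reject H₀

reject H₀: no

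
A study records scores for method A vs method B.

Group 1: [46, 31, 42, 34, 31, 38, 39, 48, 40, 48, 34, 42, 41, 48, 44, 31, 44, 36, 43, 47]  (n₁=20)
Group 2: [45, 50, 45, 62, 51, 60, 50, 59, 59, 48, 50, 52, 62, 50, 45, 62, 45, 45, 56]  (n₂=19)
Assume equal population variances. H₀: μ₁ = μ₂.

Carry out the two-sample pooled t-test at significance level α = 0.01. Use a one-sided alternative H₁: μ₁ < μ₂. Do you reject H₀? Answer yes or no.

reject H₀: yes

x̄₁=40.350, s₁=5.896, n₁=20
x̄₂=52.421, s₂=6.466, n₂=19
s_p² = [19·5.896² + 18·6.466²]/37 = 38.1941
SE = √(s_p²·(1/20+1/19)) = 1.9799
t = (40.350−52.421)/1.9799 = -6.0969
df = 37
p-value (one-sided, H₁ less) = 0.00000
At α=0.01: p < α → reject H₀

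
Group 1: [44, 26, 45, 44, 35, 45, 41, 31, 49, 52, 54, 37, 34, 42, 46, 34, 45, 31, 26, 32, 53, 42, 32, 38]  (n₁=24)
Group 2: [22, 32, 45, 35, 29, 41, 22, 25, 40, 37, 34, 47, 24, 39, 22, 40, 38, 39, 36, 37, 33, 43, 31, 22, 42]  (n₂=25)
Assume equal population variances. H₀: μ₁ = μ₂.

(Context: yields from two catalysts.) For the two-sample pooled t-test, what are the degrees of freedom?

degrees of freedom = 47

df = n₁ + n₂ − 2 = 24 + 25 − 2 = 47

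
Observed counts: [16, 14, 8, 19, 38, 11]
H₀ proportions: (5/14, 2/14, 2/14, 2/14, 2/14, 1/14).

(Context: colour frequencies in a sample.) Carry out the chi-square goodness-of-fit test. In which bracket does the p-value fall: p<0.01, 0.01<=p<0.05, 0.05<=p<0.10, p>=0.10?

n = 106; E_i = n·p_i = [37.86, 15.14, 15.14, 15.14, 15.14, 7.57]
χ² = (16−37.86)²/37.86 + (14−15.14)²/15.14 + (8−15.14)²/15.14 + (19−15.14)²/15.14 + (38−15.14)²/15.14 + (11−7.57)²/7.57 = 53.1113
df = 5
p-value (upper-tail) = 0.00000
→ bracket: p<0.01

p-value bracket: p<0.01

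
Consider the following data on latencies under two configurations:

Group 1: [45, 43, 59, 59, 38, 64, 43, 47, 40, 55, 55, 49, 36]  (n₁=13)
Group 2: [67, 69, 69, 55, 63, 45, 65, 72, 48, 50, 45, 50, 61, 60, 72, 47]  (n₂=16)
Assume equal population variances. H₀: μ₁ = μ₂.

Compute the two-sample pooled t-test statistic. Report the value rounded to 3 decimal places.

test statistic = -2.792

x̄₁=48.692, s₁=8.939, n₁=13
x̄₂=58.625, s₂=9.972, n₂=16
s_p² = [12·8.939² + 15·9.972²]/27 = 90.7600
SE = √(s_p²·(1/13+1/16)) = 3.5573
t = (48.692−58.625)/3.5573 = -2.7922
df = 27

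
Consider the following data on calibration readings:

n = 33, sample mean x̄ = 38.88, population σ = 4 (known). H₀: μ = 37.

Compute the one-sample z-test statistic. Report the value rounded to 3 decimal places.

test statistic = 2.700

SE = σ/√n = 4/√33 = 0.6963
z = (x̄−μ₀)/SE = (38.88−37)/0.6963 = 2.6999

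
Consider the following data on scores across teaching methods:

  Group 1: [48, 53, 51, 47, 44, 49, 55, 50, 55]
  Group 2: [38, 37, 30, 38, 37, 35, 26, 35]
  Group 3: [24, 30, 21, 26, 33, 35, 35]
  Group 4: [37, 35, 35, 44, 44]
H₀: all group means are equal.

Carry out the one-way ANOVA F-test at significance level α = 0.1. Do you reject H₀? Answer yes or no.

Group means [50.22, 34.50, 29.14, 39.00], grand mean 38.862
SSB = Σnᵢ(x̄ᵢ−x̄)² = 1975.036; SSW = ΣΣ(x−x̄ᵢ)² = 512.413
MSB = 1975.036/3 = 658.3452; MSW = 512.413/25 = 20.4965
F = MSB/MSW = 32.1199
df = (3, 25)
p-value (upper-tail) = 0.00000
At α=0.1: p < α → reject H₀

reject H₀: yes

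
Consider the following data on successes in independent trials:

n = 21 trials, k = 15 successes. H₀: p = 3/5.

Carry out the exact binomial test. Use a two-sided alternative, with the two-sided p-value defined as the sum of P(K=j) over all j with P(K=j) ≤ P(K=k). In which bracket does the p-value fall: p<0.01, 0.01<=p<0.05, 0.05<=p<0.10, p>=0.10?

p-value bracket: p>=0.10

Exact binomial: n=21, k=15, p₀=3/5=0.6000
P(X=j) = C(n,j)·p₀^j·(1−p₀)^(n−j); p = Σ P(X=j) over j with P(X=j) ≤ P(X=15)
p-value (two-sided) = 0.37462
→ bracket: p>=0.10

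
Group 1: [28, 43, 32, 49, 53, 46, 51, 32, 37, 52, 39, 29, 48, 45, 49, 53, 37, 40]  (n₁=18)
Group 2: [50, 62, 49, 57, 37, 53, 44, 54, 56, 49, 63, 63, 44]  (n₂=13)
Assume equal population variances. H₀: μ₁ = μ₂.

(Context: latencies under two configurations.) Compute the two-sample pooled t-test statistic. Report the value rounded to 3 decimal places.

test statistic = -3.333

x̄₁=42.389, s₁=8.431, n₁=18
x̄₂=52.385, s₂=7.964, n₂=13
s_p² = [17·8.431² + 12·7.964²]/29 = 67.9088
SE = √(s_p²·(1/18+1/13)) = 2.9994
t = (42.389−52.385)/2.9994 = -3.3326
df = 29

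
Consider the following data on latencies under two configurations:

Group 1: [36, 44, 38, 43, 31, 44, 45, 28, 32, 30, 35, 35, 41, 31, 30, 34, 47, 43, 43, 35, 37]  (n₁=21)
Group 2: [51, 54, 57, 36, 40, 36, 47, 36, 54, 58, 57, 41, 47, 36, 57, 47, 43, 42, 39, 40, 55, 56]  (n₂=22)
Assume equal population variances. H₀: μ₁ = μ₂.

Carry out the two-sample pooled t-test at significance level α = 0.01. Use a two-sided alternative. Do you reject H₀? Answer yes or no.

reject H₀: yes

x̄₁=37.238, s₁=5.847, n₁=21
x̄₂=46.773, s₂=8.170, n₂=22
s_p² = [20·5.847² + 21·8.170²]/41 = 50.8701
SE = √(s_p²·(1/21+1/22)) = 2.1759
t = (37.238−46.773)/2.1759 = -4.3819
df = 41
p-value (two-sided) = 0.00008
At α=0.01: p < α → reject H₀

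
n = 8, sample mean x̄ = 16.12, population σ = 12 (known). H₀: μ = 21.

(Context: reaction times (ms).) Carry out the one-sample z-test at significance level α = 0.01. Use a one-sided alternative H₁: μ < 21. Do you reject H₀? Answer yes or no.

reject H₀: no

SE = σ/√n = 12/√8 = 4.2426
z = (x̄−μ₀)/SE = (16.12−21)/4.2426 = -1.1502
p-value (one-sided, H₁ less) = 0.12503
At α=0.01: p ≥ α → fail to reject H₀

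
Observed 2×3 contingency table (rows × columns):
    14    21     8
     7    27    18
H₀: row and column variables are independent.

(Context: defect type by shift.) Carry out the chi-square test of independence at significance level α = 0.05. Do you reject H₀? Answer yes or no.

Row totals [43, 52], col totals [21, 48, 26], n=95
χ² = (14−9.51)²/9.51 + (21−21.73)²/21.73 + (8−11.77)²/11.77 + (7−11.49)²/11.49 + (27−26.27)²/26.27 + (18−14.23)²/14.23 = 6.1319
df = 2
p-value (upper-tail) = 0.04661
At α=0.05: p < α → reject H₀

reject H₀: yes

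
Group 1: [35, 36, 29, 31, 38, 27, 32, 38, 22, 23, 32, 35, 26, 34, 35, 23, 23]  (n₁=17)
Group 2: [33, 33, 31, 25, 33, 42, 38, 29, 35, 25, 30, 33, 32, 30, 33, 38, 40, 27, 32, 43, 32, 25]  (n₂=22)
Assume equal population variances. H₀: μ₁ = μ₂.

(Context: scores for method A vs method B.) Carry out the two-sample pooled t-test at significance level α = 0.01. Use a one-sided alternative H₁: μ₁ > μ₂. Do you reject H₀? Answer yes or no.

reject H₀: no

x̄₁=30.529, s₁=5.569, n₁=17
x̄₂=32.682, s₂=5.121, n₂=22
s_p² = [16·5.569² + 21·5.121²]/37 = 28.2975
SE = √(s_p²·(1/17+1/22)) = 1.7178
t = (30.529−32.682)/1.7178 = -1.2530
df = 37
p-value (one-sided, H₁ greater) = 0.89097
At α=0.01: p ≥ α → fail to reject H₀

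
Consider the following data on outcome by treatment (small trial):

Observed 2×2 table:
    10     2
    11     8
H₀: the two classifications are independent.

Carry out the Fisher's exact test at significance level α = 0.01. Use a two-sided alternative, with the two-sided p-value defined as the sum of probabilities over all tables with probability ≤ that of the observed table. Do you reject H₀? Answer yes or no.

reject H₀: no

Margins: r₁=12, r₂=19, c₁=21, c₂=10, n=31
p_obs = C(12,10)·C(19,11)/C(31,21); sum pmf over tables with pmf ≤ p_obs
p-value (two-sided) = 0.23961
At α=0.01: p ≥ α → fail to reject H₀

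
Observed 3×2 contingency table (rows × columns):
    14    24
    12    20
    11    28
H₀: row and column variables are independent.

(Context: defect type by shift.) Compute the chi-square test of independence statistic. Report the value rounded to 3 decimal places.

test statistic = 0.896

Row totals [38, 32, 39], col totals [37, 72], n=109
χ² = (14−12.90)²/12.90 + (24−25.10)²/25.10 + (12−10.86)²/10.86 + (20−21.14)²/21.14 + (11−13.24)²/13.24 + (28−25.76)²/25.76 = 0.8956
df = 2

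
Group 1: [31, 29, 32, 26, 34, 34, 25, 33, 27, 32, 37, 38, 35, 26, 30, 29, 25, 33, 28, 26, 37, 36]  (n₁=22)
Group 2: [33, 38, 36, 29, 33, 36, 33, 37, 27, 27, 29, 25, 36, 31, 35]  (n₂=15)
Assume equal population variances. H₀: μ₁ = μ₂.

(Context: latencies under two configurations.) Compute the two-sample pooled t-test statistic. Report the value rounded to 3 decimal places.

test statistic = -0.923

x̄₁=31.045, s₁=4.203, n₁=22
x̄₂=32.333, s₂=4.117, n₂=15
s_p² = [21·4.203² + 14·4.117²]/35 = 17.3797
SE = √(s_p²·(1/22+1/15)) = 1.3959
t = (31.045−32.333)/1.3959 = -0.9226
df = 35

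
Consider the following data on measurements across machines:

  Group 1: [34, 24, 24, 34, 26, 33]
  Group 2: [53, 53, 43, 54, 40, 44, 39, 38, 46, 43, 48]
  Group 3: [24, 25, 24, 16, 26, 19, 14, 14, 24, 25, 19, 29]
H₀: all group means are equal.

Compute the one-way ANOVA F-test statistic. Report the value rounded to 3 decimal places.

test statistic = 59.592

Group means [29.17, 45.55, 21.58], grand mean 32.241
SSB = Σnᵢ(x̄ᵢ−x̄)² = 3366.833; SSW = ΣΣ(x−x̄ᵢ)² = 734.477
MSB = 3366.833/2 = 1683.4165; MSW = 734.477/26 = 28.2491
F = MSB/MSW = 59.5918
df = (2, 26)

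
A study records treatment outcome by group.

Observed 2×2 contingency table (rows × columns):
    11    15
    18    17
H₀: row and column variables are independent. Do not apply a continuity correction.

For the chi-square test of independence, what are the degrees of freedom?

df = (r−1)(c−1) = (2−1)·(2−1) = 1

degrees of freedom = 1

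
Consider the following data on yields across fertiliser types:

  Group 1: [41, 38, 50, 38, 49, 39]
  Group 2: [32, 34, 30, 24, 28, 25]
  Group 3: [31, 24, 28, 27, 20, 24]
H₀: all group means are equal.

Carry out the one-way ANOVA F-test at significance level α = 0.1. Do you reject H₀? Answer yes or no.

Group means [42.50, 28.83, 25.67], grand mean 32.333
SSB = Σnᵢ(x̄ᵢ−x̄)² = 960.333; SSW = ΣΣ(x−x̄ᵢ)² = 303.667
MSB = 960.333/2 = 480.1667; MSW = 303.667/15 = 20.2444
F = MSB/MSW = 23.7184
df = (2, 15)
p-value (upper-tail) = 0.00002
At α=0.1: p < α → reject H₀

reject H₀: yes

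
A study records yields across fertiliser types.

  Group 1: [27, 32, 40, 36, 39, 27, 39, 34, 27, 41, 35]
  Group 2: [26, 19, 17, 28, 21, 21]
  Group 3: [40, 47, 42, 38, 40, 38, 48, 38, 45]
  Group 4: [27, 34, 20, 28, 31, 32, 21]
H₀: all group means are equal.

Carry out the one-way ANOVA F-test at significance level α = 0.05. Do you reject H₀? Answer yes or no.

Group means [34.27, 22.00, 41.78, 27.57], grand mean 32.667
SSB = Σnᵢ(x̄ᵢ−x̄)² = 1639.882; SSW = ΣΣ(x−x̄ᵢ)² = 677.452
MSB = 1639.882/3 = 546.6272; MSW = 677.452/29 = 23.3604
F = MSB/MSW = 23.3997
df = (3, 29)
p-value (upper-tail) = 0.00000
At α=0.05: p < α → reject H₀

reject H₀: yes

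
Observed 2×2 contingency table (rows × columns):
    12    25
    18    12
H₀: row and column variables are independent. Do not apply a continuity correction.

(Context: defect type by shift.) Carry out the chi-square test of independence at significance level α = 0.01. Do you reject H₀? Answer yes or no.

Row totals [37, 30], col totals [30, 37], n=67
χ² = (12−16.57)²/16.57 + (25−20.43)²/20.43 + (18−13.43)²/13.43 + (12−16.57)²/16.57 = 5.0918
df = 1
p-value (upper-tail) = 0.02404
At α=0.01: p ≥ α → fail to reject H₀

reject H₀: no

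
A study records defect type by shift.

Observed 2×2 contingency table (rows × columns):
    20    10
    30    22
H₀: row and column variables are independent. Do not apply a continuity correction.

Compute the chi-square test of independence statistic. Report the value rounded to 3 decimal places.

Row totals [30, 52], col totals [50, 32], n=82
χ² = (20−18.29)²/18.29 + (10−11.71)²/11.71 + (30−31.71)²/31.71 + (22−20.29)²/20.29 = 0.6439
df = 1

test statistic = 0.644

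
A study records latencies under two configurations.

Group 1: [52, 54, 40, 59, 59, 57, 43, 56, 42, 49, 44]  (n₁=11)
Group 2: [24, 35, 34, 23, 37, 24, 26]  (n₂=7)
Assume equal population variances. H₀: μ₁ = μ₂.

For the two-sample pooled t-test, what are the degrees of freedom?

degrees of freedom = 16

df = n₁ + n₂ − 2 = 11 + 7 − 2 = 16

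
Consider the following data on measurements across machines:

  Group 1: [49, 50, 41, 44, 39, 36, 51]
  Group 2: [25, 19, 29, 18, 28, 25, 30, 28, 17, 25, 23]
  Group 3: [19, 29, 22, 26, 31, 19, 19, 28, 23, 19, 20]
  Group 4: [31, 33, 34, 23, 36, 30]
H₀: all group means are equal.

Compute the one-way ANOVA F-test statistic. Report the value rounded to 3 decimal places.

Group means [44.29, 24.27, 23.18, 31.17], grand mean 29.114
SSB = Σnᵢ(x̄ᵢ−x̄)² = 2281.463; SSW = ΣΣ(x−x̄ᵢ)² = 724.080
MSB = 2281.463/3 = 760.4876; MSW = 724.080/31 = 23.3574
F = MSB/MSW = 32.5587
df = (3, 31)

test statistic = 32.559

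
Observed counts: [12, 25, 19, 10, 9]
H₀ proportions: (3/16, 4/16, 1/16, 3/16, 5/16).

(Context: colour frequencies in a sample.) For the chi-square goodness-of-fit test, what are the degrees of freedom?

df = k − 1 = 5 − 1 = 4

degrees of freedom = 4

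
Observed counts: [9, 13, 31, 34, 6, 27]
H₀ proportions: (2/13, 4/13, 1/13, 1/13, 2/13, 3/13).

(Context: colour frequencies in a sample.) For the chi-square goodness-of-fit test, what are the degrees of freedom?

degrees of freedom = 5

df = k − 1 = 6 − 1 = 5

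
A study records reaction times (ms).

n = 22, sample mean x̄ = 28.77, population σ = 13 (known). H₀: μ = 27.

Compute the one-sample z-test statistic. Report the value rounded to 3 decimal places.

SE = σ/√n = 13/√22 = 2.7716
z = (x̄−μ₀)/SE = (28.77−27)/2.7716 = 0.6386

test statistic = 0.639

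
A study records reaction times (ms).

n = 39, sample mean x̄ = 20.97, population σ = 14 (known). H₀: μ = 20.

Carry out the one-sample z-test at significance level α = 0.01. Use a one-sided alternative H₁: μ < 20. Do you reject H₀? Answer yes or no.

SE = σ/√n = 14/√39 = 2.2418
z = (x̄−μ₀)/SE = (20.97−20)/2.2418 = 0.4327
p-value (one-sided, H₁ less) = 0.66738
At α=0.01: p ≥ α → fail to reject H₀

reject H₀: no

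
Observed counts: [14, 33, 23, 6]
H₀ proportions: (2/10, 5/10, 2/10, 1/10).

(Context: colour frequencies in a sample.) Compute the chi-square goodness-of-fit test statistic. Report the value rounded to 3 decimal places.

n = 76; E_i = n·p_i = [15.20, 38.00, 15.20, 7.60]
χ² = (14−15.20)²/15.20 + (33−38.00)²/38.00 + (23−15.20)²/15.20 + (6−7.60)²/7.60 = 5.0921
df = 3

test statistic = 5.092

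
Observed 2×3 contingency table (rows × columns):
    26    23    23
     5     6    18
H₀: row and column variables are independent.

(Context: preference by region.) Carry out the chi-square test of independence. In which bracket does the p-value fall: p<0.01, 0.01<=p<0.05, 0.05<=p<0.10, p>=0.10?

p-value bracket: 0.01<=p<0.05

Row totals [72, 29], col totals [31, 29, 41], n=101
χ² = (26−22.10)²/22.10 + (23−20.67)²/20.67 + (23−29.23)²/29.23 + (5−8.90)²/8.90 + (6−8.33)²/8.33 + (18−11.77)²/11.77 = 7.9319
df = 2
p-value (upper-tail) = 0.01895
→ bracket: 0.01<=p<0.05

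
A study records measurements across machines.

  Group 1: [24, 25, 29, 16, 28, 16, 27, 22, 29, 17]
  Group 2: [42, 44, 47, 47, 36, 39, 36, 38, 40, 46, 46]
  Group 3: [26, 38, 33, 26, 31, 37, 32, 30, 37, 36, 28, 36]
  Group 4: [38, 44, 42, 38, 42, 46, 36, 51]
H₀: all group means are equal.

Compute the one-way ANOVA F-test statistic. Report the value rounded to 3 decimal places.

test statistic = 35.787

Group means [23.30, 41.91, 32.50, 42.12], grand mean 34.659
SSB = Σnᵢ(x̄ᵢ−x̄)² = 2370.335; SSW = ΣΣ(x−x̄ᵢ)² = 816.884
MSB = 2370.335/3 = 790.1118; MSW = 816.884/37 = 22.0779
F = MSB/MSW = 35.7874
df = (3, 37)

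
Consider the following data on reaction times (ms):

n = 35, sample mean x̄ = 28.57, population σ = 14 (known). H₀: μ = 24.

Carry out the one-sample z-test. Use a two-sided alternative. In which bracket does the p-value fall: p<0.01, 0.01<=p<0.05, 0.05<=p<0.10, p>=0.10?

p-value bracket: 0.05<=p<0.10

SE = σ/√n = 14/√35 = 2.3664
z = (x̄−μ₀)/SE = (28.57−24)/2.3664 = 1.9312
p-value (two-sided) = 0.05346
→ bracket: 0.05<=p<0.10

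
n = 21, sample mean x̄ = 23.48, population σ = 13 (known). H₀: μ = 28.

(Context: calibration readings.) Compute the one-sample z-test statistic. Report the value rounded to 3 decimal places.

test statistic = -1.593

SE = σ/√n = 13/√21 = 2.8368
z = (x̄−μ₀)/SE = (23.48−28)/2.8368 = -1.5933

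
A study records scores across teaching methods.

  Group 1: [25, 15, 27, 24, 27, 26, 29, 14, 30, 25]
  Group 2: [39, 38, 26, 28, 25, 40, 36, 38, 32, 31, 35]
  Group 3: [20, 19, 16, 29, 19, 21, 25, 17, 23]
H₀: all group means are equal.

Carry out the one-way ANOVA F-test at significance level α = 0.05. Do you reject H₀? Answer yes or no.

reject H₀: yes

Group means [24.20, 33.45, 21.00], grand mean 26.633
SSB = Σnᵢ(x̄ᵢ−x̄)² = 856.639; SSW = ΣΣ(x−x̄ᵢ)² = 688.327
MSB = 856.639/2 = 428.3197; MSW = 688.327/27 = 25.4936
F = MSB/MSW = 16.8011
df = (2, 27)
p-value (upper-tail) = 0.00002
At α=0.05: p < α → reject H₀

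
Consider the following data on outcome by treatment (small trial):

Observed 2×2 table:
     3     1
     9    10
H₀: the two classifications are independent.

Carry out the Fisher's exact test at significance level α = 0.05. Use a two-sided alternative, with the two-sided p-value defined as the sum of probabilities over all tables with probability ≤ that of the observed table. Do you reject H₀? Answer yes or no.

Margins: r₁=4, r₂=19, c₁=12, c₂=11, n=23
p_obs = C(4,3)·C(19,9)/C(23,12); sum pmf over tables with pmf ≤ p_obs
p-value (two-sided) = 0.59006
At α=0.05: p ≥ α → fail to reject H₀

reject H₀: no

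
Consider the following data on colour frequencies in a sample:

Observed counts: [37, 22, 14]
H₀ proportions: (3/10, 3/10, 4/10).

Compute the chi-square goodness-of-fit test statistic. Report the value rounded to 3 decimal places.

n = 73; E_i = n·p_i = [21.90, 21.90, 29.20]
χ² = (37−21.90)²/21.90 + (22−21.90)²/21.90 + (14−29.20)²/29.20 = 18.3242
df = 2

test statistic = 18.324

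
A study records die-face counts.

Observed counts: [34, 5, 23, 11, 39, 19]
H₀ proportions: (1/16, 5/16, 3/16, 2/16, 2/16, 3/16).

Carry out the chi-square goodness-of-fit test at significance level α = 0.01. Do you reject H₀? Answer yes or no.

n = 131; E_i = n·p_i = [8.19, 40.94, 24.56, 16.38, 16.38, 24.56]
χ² = (34−8.19)²/8.19 + (5−40.94)²/40.94 + (23−24.56)²/24.56 + (11−16.38)²/16.38 + (39−16.38)²/16.38 + (19−24.56)²/24.56 = 147.3104
df = 5
p-value (upper-tail) = 0.00000
At α=0.01: p < α → reject H₀

reject H₀: yes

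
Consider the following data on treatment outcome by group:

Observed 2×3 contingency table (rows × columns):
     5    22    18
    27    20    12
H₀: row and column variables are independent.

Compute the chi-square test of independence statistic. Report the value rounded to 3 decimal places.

Row totals [45, 59], col totals [32, 42, 30], n=104
χ² = (5−13.85)²/13.85 + (22−18.17)²/18.17 + (18−12.98)²/12.98 + (27−18.15)²/18.15 + (20−23.83)²/23.83 + (12−17.02)²/17.02 = 14.8039
df = 2

test statistic = 14.804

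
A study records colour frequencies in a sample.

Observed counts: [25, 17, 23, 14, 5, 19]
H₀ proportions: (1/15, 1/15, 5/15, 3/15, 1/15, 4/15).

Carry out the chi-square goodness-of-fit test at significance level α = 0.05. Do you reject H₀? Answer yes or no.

n = 103; E_i = n·p_i = [6.87, 6.87, 34.33, 20.60, 6.87, 27.47]
χ² = (25−6.87)²/6.87 + (17−6.87)²/6.87 + (23−34.33)²/34.33 + (14−20.60)²/20.60 + (5−6.87)²/6.87 + (19−27.47)²/27.47 = 71.8131
df = 5
p-value (upper-tail) = 0.00000
At α=0.05: p < α → reject H₀

reject H₀: yes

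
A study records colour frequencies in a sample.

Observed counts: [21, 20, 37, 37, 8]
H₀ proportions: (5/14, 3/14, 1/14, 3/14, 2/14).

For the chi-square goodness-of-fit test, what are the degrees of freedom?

df = k − 1 = 5 − 1 = 4

degrees of freedom = 4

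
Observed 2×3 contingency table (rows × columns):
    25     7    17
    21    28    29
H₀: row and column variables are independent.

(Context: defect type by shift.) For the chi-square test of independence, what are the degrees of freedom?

df = (r−1)(c−1) = (2−1)·(3−1) = 2

degrees of freedom = 2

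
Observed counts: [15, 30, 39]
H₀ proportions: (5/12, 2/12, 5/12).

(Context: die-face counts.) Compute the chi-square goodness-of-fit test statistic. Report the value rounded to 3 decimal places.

test statistic = 30.171

n = 84; E_i = n·p_i = [35.00, 14.00, 35.00]
χ² = (15−35.00)²/35.00 + (30−14.00)²/14.00 + (39−35.00)²/35.00 = 30.1714
df = 2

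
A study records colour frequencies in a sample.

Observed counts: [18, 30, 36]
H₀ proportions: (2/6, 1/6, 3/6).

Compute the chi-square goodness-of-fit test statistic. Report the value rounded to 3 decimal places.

n = 84; E_i = n·p_i = [28.00, 14.00, 42.00]
χ² = (18−28.00)²/28.00 + (30−14.00)²/14.00 + (36−42.00)²/42.00 = 22.7143
df = 2

test statistic = 22.714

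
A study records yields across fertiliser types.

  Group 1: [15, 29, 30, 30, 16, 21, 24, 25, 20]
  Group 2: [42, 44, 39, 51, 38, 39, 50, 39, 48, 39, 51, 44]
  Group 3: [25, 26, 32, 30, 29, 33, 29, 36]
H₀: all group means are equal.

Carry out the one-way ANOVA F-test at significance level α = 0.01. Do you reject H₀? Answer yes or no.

reject H₀: yes

Group means [23.33, 43.67, 30.00], grand mean 33.586
SSB = Σnᵢ(x̄ᵢ−x̄)² = 2268.368; SSW = ΣΣ(x−x̄ᵢ)² = 644.667
MSB = 2268.368/2 = 1134.1839; MSW = 644.667/26 = 24.7949
F = MSB/MSW = 45.7427
df = (2, 26)
p-value (upper-tail) = 0.00000
At α=0.01: p < α → reject H₀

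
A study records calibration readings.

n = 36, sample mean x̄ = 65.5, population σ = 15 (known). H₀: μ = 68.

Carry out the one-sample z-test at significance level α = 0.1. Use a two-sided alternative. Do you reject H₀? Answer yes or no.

reject H₀: no

SE = σ/√n = 15/√36 = 2.5000
z = (x̄−μ₀)/SE = (65.5−68)/2.5000 = -1.0000
p-value (two-sided) = 0.31731
At α=0.1: p ≥ α → fail to reject H₀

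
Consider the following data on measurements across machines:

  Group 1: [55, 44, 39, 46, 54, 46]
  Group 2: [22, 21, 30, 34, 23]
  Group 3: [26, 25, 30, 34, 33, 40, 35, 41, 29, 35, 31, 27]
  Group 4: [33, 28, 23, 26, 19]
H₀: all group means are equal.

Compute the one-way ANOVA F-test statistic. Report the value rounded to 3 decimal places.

test statistic = 19.387

Group means [47.33, 26.00, 32.17, 25.80], grand mean 33.179
SSB = Σnᵢ(x̄ᵢ−x̄)² = 1744.307; SSW = ΣΣ(x−x̄ᵢ)² = 719.800
MSB = 1744.307/3 = 581.4357; MSW = 719.800/24 = 29.9917
F = MSB/MSW = 19.3866
df = (3, 24)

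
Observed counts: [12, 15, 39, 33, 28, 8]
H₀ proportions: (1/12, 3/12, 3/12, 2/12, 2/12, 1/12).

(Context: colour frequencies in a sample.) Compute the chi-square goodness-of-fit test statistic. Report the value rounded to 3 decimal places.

n = 135; E_i = n·p_i = [11.25, 33.75, 33.75, 22.50, 22.50, 11.25]
χ² = (12−11.25)²/11.25 + (15−33.75)²/33.75 + (39−33.75)²/33.75 + (33−22.50)²/22.50 + (28−22.50)²/22.50 + (8−11.25)²/11.25 = 18.4667
df = 5

test statistic = 18.467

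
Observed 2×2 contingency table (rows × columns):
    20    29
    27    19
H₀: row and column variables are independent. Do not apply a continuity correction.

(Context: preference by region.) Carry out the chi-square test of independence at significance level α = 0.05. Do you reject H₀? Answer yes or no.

Row totals [49, 46], col totals [47, 48], n=95
χ² = (20−24.24)²/24.24 + (29−24.76)²/24.76 + (27−22.76)²/22.76 + (19−23.24)²/23.24 = 3.0342
df = 1
p-value (upper-tail) = 0.08153
At α=0.05: p ≥ α → fail to reject H₀

reject H₀: no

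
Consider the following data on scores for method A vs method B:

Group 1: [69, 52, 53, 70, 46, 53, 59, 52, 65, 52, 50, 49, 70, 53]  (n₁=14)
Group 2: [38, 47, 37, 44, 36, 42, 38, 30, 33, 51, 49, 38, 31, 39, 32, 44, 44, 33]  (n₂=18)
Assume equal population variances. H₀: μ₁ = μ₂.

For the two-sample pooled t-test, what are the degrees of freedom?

df = n₁ + n₂ − 2 = 14 + 18 − 2 = 30

degrees of freedom = 30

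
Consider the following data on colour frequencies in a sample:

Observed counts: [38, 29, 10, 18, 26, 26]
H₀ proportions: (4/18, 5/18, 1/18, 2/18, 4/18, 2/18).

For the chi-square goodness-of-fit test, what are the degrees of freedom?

degrees of freedom = 5

df = k − 1 = 6 − 1 = 5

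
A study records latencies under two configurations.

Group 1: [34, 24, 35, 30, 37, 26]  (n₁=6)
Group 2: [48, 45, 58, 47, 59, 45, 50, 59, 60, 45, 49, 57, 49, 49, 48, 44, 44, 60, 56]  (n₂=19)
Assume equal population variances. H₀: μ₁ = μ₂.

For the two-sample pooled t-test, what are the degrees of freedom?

degrees of freedom = 23

df = n₁ + n₂ − 2 = 6 + 19 − 2 = 23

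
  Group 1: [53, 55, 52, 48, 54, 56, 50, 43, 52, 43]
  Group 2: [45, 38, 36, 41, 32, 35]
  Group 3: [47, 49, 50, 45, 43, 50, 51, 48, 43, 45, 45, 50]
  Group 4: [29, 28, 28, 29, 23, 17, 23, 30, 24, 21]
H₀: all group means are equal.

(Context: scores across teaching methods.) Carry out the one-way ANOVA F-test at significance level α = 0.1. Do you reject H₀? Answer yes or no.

Group means [50.60, 37.83, 47.17, 25.20], grand mean 40.816
SSB = Σnᵢ(x̄ᵢ−x̄)² = 3933.211; SSW = ΣΣ(x−x̄ᵢ)² = 554.500
MSB = 3933.211/3 = 1311.0702; MSW = 554.500/34 = 16.3088
F = MSB/MSW = 80.3902
df = (3, 34)
p-value (upper-tail) = 0.00000
At α=0.1: p < α → reject H₀

reject H₀: yes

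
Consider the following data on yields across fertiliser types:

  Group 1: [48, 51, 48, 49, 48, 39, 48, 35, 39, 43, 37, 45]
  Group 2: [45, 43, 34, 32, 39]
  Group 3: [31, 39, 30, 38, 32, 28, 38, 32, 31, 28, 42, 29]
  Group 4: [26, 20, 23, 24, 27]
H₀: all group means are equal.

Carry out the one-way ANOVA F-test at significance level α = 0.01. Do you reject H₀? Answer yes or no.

Group means [44.17, 38.60, 33.17, 24.00], grand mean 36.500
SSB = Σnᵢ(x̄ᵢ−x̄)² = 1641.967; SSW = ΣΣ(x−x̄ᵢ)² = 726.533
MSB = 1641.967/3 = 547.3222; MSW = 726.533/30 = 24.2178
F = MSB/MSW = 22.6000
df = (3, 30)
p-value (upper-tail) = 0.00000
At α=0.01: p < α → reject H₀

reject H₀: yes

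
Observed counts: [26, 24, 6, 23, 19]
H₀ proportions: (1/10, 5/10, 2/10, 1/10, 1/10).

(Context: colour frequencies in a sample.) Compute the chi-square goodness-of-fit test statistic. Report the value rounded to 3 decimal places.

n = 98; E_i = n·p_i = [9.80, 49.00, 19.60, 9.80, 9.80]
χ² = (26−9.80)²/9.80 + (24−49.00)²/49.00 + (6−19.60)²/19.60 + (23−9.80)²/9.80 + (19−9.80)²/9.80 = 75.3878
df = 4

test statistic = 75.388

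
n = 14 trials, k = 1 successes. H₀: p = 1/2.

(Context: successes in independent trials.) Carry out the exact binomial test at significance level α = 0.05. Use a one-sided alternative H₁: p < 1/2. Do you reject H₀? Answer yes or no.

Exact binomial: n=14, k=1, p₀=1/2=0.5000
P(X≤1) from Σ C(n,i)·p₀^i·(1−p₀)^(n−i)
p-value (one-sided, H₁ less) = 0.00092
At α=0.05: p < α → reject H₀

reject H₀: yes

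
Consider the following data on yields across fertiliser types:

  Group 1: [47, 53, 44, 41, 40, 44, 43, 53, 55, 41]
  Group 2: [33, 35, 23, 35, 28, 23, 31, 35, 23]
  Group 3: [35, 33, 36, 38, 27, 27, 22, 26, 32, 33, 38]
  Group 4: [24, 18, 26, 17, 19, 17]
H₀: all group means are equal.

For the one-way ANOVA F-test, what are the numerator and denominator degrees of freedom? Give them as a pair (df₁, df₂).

degrees of freedom = [3, 32]

k = 4 groups, N = 36 total
df = (k−1, N−k) = (4−1, 36−4) = (3, 32)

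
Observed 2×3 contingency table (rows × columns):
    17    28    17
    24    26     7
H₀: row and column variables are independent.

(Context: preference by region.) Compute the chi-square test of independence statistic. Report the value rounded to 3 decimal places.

test statistic = 5.235

Row totals [62, 57], col totals [41, 54, 24], n=119
χ² = (17−21.36)²/21.36 + (28−28.13)²/28.13 + (17−12.50)²/12.50 + (24−19.64)²/19.64 + (26−25.87)²/25.87 + (7−11.50)²/11.50 = 5.2350
df = 2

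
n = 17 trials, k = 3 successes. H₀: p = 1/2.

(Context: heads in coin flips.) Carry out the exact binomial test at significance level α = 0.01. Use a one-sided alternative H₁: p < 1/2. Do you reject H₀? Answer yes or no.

Exact binomial: n=17, k=3, p₀=1/2=0.5000
P(X≤3) from Σ C(n,i)·p₀^i·(1−p₀)^(n−i)
p-value (one-sided, H₁ less) = 0.00636
At α=0.01: p < α → reject H₀

reject H₀: yes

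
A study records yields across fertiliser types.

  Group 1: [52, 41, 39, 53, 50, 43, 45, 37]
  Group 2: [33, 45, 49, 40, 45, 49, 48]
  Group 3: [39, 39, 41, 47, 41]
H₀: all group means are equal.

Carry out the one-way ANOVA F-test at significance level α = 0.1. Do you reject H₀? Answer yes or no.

Group means [45.00, 44.14, 41.40], grand mean 43.800
SSB = Σnᵢ(x̄ᵢ−x̄)² = 41.143; SSW = ΣΣ(x−x̄ᵢ)² = 506.057
MSB = 41.143/2 = 20.5714; MSW = 506.057/17 = 29.7681
F = MSB/MSW = 0.6911
df = (2, 17)
p-value (upper-tail) = 0.51458
At α=0.1: p ≥ α → fail to reject H₀

reject H₀: no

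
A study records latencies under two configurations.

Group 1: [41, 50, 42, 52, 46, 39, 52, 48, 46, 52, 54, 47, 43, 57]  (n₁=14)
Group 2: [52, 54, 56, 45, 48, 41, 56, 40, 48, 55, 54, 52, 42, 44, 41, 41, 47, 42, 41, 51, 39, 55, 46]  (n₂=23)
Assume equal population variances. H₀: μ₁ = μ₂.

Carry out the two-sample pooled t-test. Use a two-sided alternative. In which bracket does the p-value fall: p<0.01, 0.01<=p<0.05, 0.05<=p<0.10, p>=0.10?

x̄₁=47.786, s₁=5.323, n₁=14
x̄₂=47.391, s₂=5.929, n₂=23
s_p² = [13·5.323² + 22·5.929²]/35 = 32.6239
SE = √(s_p²·(1/14+1/23)) = 1.9362
t = (47.786−47.391)/1.9362 = 0.2037
df = 35
p-value (two-sided) = 0.83976
→ bracket: p>=0.10

p-value bracket: p>=0.10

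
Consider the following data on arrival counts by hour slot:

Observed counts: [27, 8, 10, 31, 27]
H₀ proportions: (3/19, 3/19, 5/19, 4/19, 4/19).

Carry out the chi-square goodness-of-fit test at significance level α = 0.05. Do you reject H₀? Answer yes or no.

reject H₀: yes

n = 103; E_i = n·p_i = [16.26, 16.26, 27.11, 21.68, 21.68]
χ² = (27−16.26)²/16.26 + (8−16.26)²/16.26 + (10−27.11)²/27.11 + (31−21.68)²/21.68 + (27−21.68)²/21.68 = 27.3867
df = 4
p-value (upper-tail) = 0.00002
At α=0.05: p < α → reject H₀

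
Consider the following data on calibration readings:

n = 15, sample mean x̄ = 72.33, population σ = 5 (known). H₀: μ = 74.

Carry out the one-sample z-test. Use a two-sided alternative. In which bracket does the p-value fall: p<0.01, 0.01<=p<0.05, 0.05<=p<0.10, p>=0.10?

SE = σ/√n = 5/√15 = 1.2910
z = (x̄−μ₀)/SE = (72.33−74)/1.2910 = -1.2936
p-value (two-sided) = 0.19581
→ bracket: p>=0.10

p-value bracket: p>=0.10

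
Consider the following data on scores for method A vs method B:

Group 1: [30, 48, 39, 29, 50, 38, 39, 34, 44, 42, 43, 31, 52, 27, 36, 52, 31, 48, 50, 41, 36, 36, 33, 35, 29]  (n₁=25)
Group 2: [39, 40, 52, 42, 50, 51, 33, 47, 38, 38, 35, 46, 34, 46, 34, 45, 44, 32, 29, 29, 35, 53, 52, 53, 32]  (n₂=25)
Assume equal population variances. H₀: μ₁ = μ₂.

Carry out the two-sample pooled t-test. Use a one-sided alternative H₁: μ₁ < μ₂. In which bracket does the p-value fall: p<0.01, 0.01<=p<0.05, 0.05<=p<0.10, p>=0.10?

p-value bracket: p>=0.10

x̄₁=38.920, s₁=7.783, n₁=25
x̄₂=41.160, s₂=7.983, n₂=25
s_p² = [24·7.783² + 24·7.983²]/48 = 62.1500
SE = √(s_p²·(1/25+1/25)) = 2.2298
t = (38.920−41.160)/2.2298 = -1.0046
df = 48
p-value (one-sided, H₁ less) = 0.16007
→ bracket: p>=0.10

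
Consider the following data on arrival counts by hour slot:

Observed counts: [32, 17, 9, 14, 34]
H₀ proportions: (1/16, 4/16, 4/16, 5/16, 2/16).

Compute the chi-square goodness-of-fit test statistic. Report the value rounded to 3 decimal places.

n = 106; E_i = n·p_i = [6.62, 26.50, 26.50, 33.12, 13.25]
χ² = (32−6.62)²/6.62 + (17−26.50)²/26.50 + (9−26.50)²/26.50 + (14−33.12)²/33.12 + (34−13.25)²/13.25 = 155.6906
df = 4

test statistic = 155.691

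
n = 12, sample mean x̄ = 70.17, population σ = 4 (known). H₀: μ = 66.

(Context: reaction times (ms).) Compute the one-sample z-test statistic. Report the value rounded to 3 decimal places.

test statistic = 3.611

SE = σ/√n = 4/√12 = 1.1547
z = (x̄−μ₀)/SE = (70.17−66)/1.1547 = 3.6113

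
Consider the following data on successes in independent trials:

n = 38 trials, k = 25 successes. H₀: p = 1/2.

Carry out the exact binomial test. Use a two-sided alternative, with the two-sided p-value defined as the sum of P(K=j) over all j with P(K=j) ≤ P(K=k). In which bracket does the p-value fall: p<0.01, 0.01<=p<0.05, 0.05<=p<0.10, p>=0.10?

Exact binomial: n=38, k=25, p₀=1/2=0.5000
P(X=j) = C(n,j)·p₀^j·(1−p₀)^(n−j); p = Σ P(X=j) over j with P(X=j) ≤ P(X=25)
p-value (two-sided) = 0.07295
→ bracket: 0.05<=p<0.10

p-value bracket: 0.05<=p<0.10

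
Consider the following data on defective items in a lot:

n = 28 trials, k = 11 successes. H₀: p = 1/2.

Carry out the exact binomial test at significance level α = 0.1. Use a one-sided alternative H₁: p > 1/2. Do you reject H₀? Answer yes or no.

reject H₀: no

Exact binomial: n=28, k=11, p₀=1/2=0.5000
P(X≥11) from Σ C(n,i)·p₀^i·(1−p₀)^(n−i)
p-value (one-sided, H₁ greater) = 0.90753
At α=0.1: p ≥ α → fail to reject H₀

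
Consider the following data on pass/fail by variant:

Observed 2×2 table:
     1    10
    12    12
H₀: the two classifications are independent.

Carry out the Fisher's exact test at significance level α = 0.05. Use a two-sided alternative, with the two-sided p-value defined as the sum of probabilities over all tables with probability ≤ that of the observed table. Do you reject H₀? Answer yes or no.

Margins: r₁=11, r₂=24, c₁=13, c₂=22, n=35
p_obs = C(11,1)·C(24,12)/C(35,13); sum pmf over tables with pmf ≤ p_obs
p-value (two-sided) = 0.02700
At α=0.05: p < α → reject H₀

reject H₀: yes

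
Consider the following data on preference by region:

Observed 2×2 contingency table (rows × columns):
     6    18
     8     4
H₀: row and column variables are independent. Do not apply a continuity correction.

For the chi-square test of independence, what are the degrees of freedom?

degrees of freedom = 1

df = (r−1)(c−1) = (2−1)·(2−1) = 1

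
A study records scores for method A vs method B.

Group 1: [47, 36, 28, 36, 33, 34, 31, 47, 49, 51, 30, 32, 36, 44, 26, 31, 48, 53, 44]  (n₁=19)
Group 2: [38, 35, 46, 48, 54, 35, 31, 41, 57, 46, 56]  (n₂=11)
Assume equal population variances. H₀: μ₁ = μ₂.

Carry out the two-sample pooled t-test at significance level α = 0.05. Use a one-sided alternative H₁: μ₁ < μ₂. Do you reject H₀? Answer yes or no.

x̄₁=38.737, s₁=8.608, n₁=19
x̄₂=44.273, s₂=9.012, n₂=11
s_p² = [18·8.608² + 10·9.012²]/28 = 76.6381
SE = √(s_p²·(1/19+1/11)) = 3.3167
t = (38.737−44.273)/3.3167 = -1.6691
df = 28
p-value (one-sided, H₁ less) = 0.05312
At α=0.05: p ≥ α → fail to reject H₀

reject H₀: no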